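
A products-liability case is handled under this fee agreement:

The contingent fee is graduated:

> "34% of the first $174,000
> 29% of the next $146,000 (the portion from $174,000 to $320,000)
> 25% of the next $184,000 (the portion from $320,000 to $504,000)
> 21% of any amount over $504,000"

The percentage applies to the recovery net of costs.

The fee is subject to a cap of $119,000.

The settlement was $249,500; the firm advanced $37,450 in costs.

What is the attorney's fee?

Fee base (net of costs): $249,500 − $37,450 = $212,050
First $174,000 at 34% = $59,160.00
Remaining $38,050 at 29% = $11,034.50
Fee: $59,160.00 + $11,034.50 = $70,194.50
$70,194.50 is under the $119,000 cap.

$70,194.50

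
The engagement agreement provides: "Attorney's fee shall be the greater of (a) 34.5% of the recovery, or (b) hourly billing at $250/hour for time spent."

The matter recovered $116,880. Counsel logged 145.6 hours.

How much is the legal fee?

$40,323.60

(a) 34.5% of $116,880 = $40,323.60
(b) 145.6 × $250 = $36,400.00
The greater is (a): $40,323.60.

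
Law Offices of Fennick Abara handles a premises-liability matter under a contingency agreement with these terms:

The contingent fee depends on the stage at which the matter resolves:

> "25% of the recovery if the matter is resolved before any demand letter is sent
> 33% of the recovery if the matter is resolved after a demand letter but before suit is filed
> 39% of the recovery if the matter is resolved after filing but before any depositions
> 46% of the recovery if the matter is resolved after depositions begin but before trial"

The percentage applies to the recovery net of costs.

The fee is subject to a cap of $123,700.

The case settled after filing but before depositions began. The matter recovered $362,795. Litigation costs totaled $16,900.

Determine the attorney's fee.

Fee base (net of costs): $362,795 − $16,900 = $345,895
The matter settled after filing but before depositions began, so the 39% rate applies.
$345,895 × 39% = $134,899.05
$134,899.05 exceeds the $123,700 cap, so the fee is capped at $123,700.00.

$123,700.00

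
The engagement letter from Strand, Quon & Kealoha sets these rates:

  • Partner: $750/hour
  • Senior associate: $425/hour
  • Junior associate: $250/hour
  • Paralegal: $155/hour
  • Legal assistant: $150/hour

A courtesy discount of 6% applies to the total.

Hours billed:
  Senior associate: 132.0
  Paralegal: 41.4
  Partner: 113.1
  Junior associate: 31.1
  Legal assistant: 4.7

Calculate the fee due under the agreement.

$146,472.68

Partner: 113.1 × $750 = $84,825.00
Senior associate: 132.0 × $425 = $56,100.00
Junior associate: 31.1 × $250 = $7,775.00
Paralegal: 41.4 × $155 = $6,417.00
Legal assistant: 4.7 × $150 = $705.00
Subtotal: $155,822.00
Less 6% discount: −$9,349.32
Total: $155,822.00 − $9,349.32 = $146,472.68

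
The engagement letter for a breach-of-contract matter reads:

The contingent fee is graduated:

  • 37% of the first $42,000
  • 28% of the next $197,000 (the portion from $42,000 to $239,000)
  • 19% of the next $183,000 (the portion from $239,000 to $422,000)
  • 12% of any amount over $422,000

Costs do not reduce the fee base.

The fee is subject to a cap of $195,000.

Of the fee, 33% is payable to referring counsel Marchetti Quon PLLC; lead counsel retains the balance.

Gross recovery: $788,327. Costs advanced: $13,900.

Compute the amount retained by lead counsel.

$100,117.59

Fee base is the gross recovery, $788,327; costs are reimbursed separately.
First $42,000 at 37% = $15,540.00
Next $197,000 at 28% = $55,160.00
Next $183,000 at 19% = $34,770.00
Remaining $366,327 at 12% = $43,959.24
Fee: $15,540.00 + $55,160.00 + $34,770.00 + $43,959.24 = $149,429.24
$149,429.24 is under the $195,000 cap.
Referral share: 33% of $149,429.24 = $49,311.65; lead counsel retains $149,429.24 − $49,311.65 = $100,117.59.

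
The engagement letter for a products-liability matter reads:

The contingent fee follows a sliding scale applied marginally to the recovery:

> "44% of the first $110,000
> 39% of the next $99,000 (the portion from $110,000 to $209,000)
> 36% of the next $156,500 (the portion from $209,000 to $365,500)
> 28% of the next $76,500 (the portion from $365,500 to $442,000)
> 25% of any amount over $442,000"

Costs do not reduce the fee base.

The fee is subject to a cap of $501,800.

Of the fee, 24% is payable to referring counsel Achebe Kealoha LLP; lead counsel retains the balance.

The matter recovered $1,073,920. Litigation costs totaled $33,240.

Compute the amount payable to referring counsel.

Fee base is the gross recovery, $1,073,920; costs are reimbursed separately.
First $110,000 at 44% = $48,400.00
Next $99,000 at 39% = $38,610.00
Next $156,500 at 36% = $56,340.00
Next $76,500 at 28% = $21,420.00
Remaining $631,920 at 25% = $157,980.00
Fee: $48,400.00 + $38,610.00 + $56,340.00 + $21,420.00 + $157,980.00 = $322,750.00
$322,750.00 is under the $501,800 cap.
Referral share: 24% of $322,750.00 = $77,460.00; lead counsel retains $322,750.00 − $77,460.00 = $245,290.00.

$77,460.00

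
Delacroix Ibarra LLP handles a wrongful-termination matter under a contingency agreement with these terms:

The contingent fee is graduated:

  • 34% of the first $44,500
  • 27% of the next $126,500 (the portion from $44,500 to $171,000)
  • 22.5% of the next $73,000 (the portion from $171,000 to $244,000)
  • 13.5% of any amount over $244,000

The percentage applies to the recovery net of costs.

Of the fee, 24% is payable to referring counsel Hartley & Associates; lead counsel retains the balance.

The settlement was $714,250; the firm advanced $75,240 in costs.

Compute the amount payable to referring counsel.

Fee base (net of costs): $714,250 − $75,240 = $639,010
First $44,500 at 34% = $15,130.00
Next $126,500 at 27% = $34,155.00
Next $73,000 at 22.5% = $16,425.00
Remaining $395,010 at 13.5% = $53,326.35
Fee: $15,130.00 + $34,155.00 + $16,425.00 + $53,326.35 = $119,036.35
Referral share: 24% of $119,036.35 = $28,568.72; lead counsel retains $119,036.35 − $28,568.72 = $90,467.63.

$28,568.72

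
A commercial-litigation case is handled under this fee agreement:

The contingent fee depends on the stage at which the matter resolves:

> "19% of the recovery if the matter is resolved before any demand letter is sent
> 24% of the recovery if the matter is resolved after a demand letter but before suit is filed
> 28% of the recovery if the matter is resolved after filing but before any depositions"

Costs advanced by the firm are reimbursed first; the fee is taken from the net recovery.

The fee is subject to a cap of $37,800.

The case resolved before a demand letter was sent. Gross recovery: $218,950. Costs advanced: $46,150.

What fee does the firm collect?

$32,832.00

Fee base (net of costs): $218,950 − $46,150 = $172,800
The matter resolved before a demand letter was sent, so the 19% rate applies.
$172,800 × 19% = $32,832.00
$32,832.00 is under the $37,800 cap.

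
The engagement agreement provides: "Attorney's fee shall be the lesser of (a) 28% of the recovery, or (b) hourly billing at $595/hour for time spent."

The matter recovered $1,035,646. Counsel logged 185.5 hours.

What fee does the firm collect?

$110,372.50

(a) 28% of $1,035,646 = $289,980.88
(b) 185.5 × $595 = $110,372.50
The lesser is (b): $110,372.50.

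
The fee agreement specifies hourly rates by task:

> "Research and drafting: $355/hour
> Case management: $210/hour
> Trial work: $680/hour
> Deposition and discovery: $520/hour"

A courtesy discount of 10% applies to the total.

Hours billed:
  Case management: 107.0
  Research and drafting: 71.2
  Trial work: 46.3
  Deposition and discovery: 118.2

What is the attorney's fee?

Research and drafting: 71.2 × $355 = $25,276.00
Case management: 107.0 × $210 = $22,470.00
Trial work: 46.3 × $680 = $31,484.00
Deposition and discovery: 118.2 × $520 = $61,464.00
Subtotal: $140,694.00
Less 10% discount: −$14,069.40
Total: $140,694.00 − $14,069.40 = $126,624.60

$126,624.60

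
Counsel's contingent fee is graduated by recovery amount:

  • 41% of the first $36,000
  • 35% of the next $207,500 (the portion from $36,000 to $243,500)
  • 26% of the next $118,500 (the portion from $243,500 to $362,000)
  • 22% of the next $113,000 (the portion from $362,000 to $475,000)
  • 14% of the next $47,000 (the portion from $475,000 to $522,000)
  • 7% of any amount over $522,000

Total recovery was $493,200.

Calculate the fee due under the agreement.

$145,603.00

First $36,000 at 41% = $14,760.00
Next $207,500 at 35% = $72,625.00
Next $118,500 at 26% = $30,810.00
Next $113,000 at 22% = $24,860.00
Remaining $18,200 at 14% = $2,548.00
Fee: $14,760.00 + $72,625.00 + $30,810.00 + $24,860.00 + $2,548.00 = $145,603.00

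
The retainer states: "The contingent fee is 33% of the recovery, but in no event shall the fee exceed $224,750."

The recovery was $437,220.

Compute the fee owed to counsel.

33% of $437,220 = $144,282.60
That is under the $224,750 cap.

$144,282.60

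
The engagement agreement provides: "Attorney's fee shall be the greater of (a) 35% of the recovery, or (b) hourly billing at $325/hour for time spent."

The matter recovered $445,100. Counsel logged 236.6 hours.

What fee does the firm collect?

$155,785.00

(a) 35% of $445,100 = $155,785.00
(b) 236.6 × $325 = $76,895.00
The greater is (a): $155,785.00.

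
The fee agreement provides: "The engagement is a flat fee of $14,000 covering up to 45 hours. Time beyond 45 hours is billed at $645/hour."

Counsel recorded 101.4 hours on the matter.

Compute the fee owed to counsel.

Flat fee: $14,000.00
Excess hours: 101.4 − 45 = 56.4
Overrun: 56.4 × $645 = $36,378.00
Total: $14,000.00 + $36,378.00 = $50,378.00

$50,378.00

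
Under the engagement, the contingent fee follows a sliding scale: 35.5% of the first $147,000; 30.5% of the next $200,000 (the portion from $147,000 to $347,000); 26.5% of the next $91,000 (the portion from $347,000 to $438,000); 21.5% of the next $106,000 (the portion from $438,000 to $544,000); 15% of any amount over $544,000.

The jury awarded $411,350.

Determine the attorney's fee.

First $147,000 at 35.5% = $52,185.00
Next $200,000 at 30.5% = $61,000.00
Remaining $64,350 at 26.5% = $17,052.75
Fee: $52,185.00 + $61,000.00 + $17,052.75 = $130,237.75

$130,237.75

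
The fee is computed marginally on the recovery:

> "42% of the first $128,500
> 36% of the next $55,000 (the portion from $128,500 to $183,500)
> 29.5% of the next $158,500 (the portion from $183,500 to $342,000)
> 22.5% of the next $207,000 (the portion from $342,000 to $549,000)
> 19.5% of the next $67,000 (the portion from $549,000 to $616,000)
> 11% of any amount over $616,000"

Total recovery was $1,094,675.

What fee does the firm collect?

$232,821.75

First $128,500 at 42% = $53,970.00
Next $55,000 at 36% = $19,800.00
Next $158,500 at 29.5% = $46,757.50
Next $207,000 at 22.5% = $46,575.00
Next $67,000 at 19.5% = $13,065.00
Remaining $478,675 at 11% = $52,654.25
Fee: $53,970.00 + $19,800.00 + $46,757.50 + $46,575.00 + $13,065.00 + $52,654.25 = $232,821.75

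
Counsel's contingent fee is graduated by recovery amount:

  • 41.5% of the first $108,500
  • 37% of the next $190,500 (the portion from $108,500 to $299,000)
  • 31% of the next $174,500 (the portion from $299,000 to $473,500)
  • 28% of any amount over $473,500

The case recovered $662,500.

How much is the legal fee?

$222,527.50

First $108,500 at 41.5% = $45,027.50
Next $190,500 at 37% = $70,485.00
Next $174,500 at 31% = $54,095.00
Remaining $189,000 at 28% = $52,920.00
Fee: $45,027.50 + $70,485.00 + $54,095.00 + $52,920.00 = $222,527.50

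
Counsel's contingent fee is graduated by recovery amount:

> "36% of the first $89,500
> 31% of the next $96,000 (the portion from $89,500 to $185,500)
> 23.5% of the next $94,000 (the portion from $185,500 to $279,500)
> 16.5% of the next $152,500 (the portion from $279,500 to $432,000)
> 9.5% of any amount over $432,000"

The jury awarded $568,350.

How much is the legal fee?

$122,185.75

First $89,500 at 36% = $32,220.00
Next $96,000 at 31% = $29,760.00
Next $94,000 at 23.5% = $22,090.00
Next $152,500 at 16.5% = $25,162.50
Remaining $136,350 at 9.5% = $12,953.25
Fee: $32,220.00 + $29,760.00 + $22,090.00 + $25,162.50 + $12,953.25 = $122,185.75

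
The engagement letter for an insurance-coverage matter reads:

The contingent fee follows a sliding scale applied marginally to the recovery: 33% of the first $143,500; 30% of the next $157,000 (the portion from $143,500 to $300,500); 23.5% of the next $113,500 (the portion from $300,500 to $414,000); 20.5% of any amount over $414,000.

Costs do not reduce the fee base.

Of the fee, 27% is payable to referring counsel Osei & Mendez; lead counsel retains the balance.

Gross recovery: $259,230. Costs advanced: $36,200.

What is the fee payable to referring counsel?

$22,159.98

Fee base is the gross recovery, $259,230; costs are reimbursed separately.
First $143,500 at 33% = $47,355.00
Remaining $115,730 at 30% = $34,719.00
Fee: $47,355.00 + $34,719.00 = $82,074.00
Referral share: 27% of $82,074.00 = $22,159.98; lead counsel retains $82,074.00 − $22,159.98 = $59,914.02.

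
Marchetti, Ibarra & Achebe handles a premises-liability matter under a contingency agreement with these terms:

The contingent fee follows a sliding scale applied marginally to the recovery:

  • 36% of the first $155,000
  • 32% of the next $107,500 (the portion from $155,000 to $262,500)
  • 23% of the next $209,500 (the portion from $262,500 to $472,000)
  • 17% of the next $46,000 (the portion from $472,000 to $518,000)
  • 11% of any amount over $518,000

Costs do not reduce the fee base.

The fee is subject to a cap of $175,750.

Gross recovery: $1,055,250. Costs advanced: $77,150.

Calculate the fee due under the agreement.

Fee base is the gross recovery, $1,055,250; costs are reimbursed separately.
First $155,000 at 36% = $55,800.00
Next $107,500 at 32% = $34,400.00
Next $209,500 at 23% = $48,185.00
Next $46,000 at 17% = $7,820.00
Remaining $537,250 at 11% = $59,097.50
Fee: $55,800.00 + $34,400.00 + $48,185.00 + $7,820.00 + $59,097.50 = $205,302.50
$205,302.50 exceeds the $175,750 cap, so the fee is capped at $175,750.00.

$175,750.00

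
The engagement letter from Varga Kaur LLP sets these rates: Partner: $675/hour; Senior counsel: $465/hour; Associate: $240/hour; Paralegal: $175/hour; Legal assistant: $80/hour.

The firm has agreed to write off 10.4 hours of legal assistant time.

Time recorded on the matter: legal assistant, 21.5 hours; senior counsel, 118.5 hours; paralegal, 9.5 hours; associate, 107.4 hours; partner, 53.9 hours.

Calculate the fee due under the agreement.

Partner: 53.9 × $675 = $36,382.50
Senior counsel: 118.5 × $465 = $55,102.50
Associate: 107.4 × $240 = $25,776.00
Paralegal: 9.5 × $175 = $1,662.50
Legal assistant: 21.5 × $80 = $1,720.00
Subtotal: $120,643.50
Write-off: 10.4 × $80 = $832.00
Total: $120,643.50 − $832.00 = $119,811.50

$119,811.50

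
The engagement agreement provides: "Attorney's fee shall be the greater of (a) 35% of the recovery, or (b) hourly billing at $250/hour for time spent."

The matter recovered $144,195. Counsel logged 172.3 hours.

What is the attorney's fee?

(a) 35% of $144,195 = $50,468.25
(b) 172.3 × $250 = $43,075.00
The greater is (a): $50,468.25.

$50,468.25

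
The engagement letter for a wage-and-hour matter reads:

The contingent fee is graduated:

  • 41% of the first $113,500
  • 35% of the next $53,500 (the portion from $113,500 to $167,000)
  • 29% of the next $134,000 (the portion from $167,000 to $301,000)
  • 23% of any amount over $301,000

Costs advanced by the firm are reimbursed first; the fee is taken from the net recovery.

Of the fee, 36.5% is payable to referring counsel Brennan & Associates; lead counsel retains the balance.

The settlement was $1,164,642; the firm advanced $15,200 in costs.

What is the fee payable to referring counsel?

Fee base (net of costs): $1,164,642 − $15,200 = $1,149,442
First $113,500 at 41% = $46,535.00
Next $53,500 at 35% = $18,725.00
Next $134,000 at 29% = $38,860.00
Remaining $848,442 at 23% = $195,141.66
Fee: $46,535.00 + $18,725.00 + $38,860.00 + $195,141.66 = $299,261.66
Referral share: 36.5% of $299,261.66 = $109,230.51; lead counsel retains $299,261.66 − $109,230.51 = $190,031.15.

$109,230.51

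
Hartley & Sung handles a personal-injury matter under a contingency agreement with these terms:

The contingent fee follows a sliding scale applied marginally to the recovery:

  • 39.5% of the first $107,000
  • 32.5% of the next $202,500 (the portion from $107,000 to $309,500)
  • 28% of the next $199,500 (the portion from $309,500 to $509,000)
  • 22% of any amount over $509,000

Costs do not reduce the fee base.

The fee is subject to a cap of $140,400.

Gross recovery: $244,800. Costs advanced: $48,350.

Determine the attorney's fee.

Fee base is the gross recovery, $244,800; costs are reimbursed separately.
First $107,000 at 39.5% = $42,265.00
Remaining $137,800 at 32.5% = $44,785.00
Fee: $42,265.00 + $44,785.00 = $87,050.00
$87,050.00 is under the $140,400 cap.

$87,050.00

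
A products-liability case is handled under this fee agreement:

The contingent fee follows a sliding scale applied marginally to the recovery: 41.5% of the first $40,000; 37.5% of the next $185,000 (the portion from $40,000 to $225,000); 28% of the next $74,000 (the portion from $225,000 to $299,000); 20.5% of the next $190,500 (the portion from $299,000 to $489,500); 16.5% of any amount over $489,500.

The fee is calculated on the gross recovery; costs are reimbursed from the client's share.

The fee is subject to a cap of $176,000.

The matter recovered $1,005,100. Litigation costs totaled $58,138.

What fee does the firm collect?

$176,000.00

Fee base is the gross recovery, $1,005,100; costs are reimbursed separately.
First $40,000 at 41.5% = $16,600.00
Next $185,000 at 37.5% = $69,375.00
Next $74,000 at 28% = $20,720.00
Next $190,500 at 20.5% = $39,052.50
Remaining $515,600 at 16.5% = $85,074.00
Fee: $16,600.00 + $69,375.00 + $20,720.00 + $39,052.50 + $85,074.00 = $230,821.50
$230,821.50 exceeds the $176,000 cap, so the fee is capped at $176,000.00.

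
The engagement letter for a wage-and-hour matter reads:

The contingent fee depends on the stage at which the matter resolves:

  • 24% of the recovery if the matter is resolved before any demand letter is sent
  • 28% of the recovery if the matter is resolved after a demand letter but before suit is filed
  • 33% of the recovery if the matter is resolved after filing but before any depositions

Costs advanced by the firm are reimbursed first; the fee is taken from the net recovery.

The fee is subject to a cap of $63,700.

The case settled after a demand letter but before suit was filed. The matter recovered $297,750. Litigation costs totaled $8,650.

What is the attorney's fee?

Fee base (net of costs): $297,750 − $8,650 = $289,100
The matter settled after a demand letter but before suit was filed, so the 28% rate applies.
$289,100 × 28% = $80,948.00
$80,948.00 exceeds the $63,700 cap, so the fee is capped at $63,700.00.

$63,700.00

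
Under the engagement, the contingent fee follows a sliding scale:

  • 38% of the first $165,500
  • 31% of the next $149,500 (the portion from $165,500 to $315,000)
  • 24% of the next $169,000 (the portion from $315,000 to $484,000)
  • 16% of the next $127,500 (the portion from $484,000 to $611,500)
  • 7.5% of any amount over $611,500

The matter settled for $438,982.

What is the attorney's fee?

First $165,500 at 38% = $62,890.00
Next $149,500 at 31% = $46,345.00
Remaining $123,982 at 24% = $29,755.68
Fee: $62,890.00 + $46,345.00 + $29,755.68 = $138,990.68

$138,990.68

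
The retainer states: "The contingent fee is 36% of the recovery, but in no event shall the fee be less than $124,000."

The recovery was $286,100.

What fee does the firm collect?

$124,000.00

36% of $286,100 = $102,996.00
That is below the $124,000 minimum, so the minimum applies.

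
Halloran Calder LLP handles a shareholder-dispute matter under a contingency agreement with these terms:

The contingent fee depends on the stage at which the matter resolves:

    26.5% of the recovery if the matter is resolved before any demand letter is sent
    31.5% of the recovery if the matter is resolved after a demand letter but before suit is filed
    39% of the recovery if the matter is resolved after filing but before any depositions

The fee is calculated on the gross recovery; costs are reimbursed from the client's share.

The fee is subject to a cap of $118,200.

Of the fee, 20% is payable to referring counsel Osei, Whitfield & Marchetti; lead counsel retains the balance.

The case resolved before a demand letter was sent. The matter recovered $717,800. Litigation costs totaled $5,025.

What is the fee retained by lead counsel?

$94,560.00

Fee base is the gross recovery, $717,800; costs are reimbursed separately.
The matter resolved before a demand letter was sent, so the 26.5% rate applies.
$717,800 × 26.5% = $190,217.00
$190,217.00 exceeds the $118,200 cap, so the fee is capped at $118,200.00.
Referral share: 20% of $118,200.00 = $23,640.00; lead counsel retains $118,200.00 − $23,640.00 = $94,560.00.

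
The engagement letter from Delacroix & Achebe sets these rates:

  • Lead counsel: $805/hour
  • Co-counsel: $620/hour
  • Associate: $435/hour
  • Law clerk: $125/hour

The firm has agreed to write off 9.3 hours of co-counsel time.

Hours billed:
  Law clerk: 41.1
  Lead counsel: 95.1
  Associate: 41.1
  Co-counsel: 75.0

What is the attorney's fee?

Lead counsel: 95.1 × $805 = $76,555.50
Co-counsel: 75.0 × $620 = $46,500.00
Associate: 41.1 × $435 = $17,878.50
Law clerk: 41.1 × $125 = $5,137.50
Subtotal: $146,071.50
Write-off: 9.3 × $620 = $5,766.00
Total: $146,071.50 − $5,766.00 = $140,305.50

$140,305.50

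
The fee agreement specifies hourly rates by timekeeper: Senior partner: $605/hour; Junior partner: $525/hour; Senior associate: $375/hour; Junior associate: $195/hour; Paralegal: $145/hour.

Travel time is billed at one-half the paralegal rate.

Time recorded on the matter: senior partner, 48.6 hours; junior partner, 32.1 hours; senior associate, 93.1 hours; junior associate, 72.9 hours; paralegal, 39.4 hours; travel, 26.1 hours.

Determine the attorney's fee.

Senior partner: 48.6 × $605 = $29,403.00
Junior partner: 32.1 × $525 = $16,852.50
Senior associate: 93.1 × $375 = $34,912.50
Junior associate: 72.9 × $195 = $14,215.50
Paralegal: 39.4 × $145 = $5,713.00
Subtotal: $29,403.00 + $16,852.50 + $34,912.50 + $14,215.50 + $5,713.00 = $101,096.50
Travel: 26.1 × ($145 ÷ 2) = 26.1 × $72.50 = $1,892.25
Total: $101,096.50 + $1,892.25 = $102,988.75

$102,988.75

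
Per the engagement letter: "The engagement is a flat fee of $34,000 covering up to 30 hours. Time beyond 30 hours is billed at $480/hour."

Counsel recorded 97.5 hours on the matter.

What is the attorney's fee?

$66,400.00

Flat fee: $34,000.00
Excess hours: 97.5 − 30 = 67.5
Overrun: 67.5 × $480 = $32,400.00
Total: $34,000.00 + $32,400.00 = $66,400.00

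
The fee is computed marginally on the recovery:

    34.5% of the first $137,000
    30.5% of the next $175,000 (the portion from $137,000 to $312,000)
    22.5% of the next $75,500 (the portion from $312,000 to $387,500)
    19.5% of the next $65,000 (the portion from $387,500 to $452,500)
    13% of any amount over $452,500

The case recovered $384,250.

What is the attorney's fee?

First $137,000 at 34.5% = $47,265.00
Next $175,000 at 30.5% = $53,375.00
Remaining $72,250 at 22.5% = $16,256.25
Fee: $47,265.00 + $53,375.00 + $16,256.25 = $116,896.25

$116,896.25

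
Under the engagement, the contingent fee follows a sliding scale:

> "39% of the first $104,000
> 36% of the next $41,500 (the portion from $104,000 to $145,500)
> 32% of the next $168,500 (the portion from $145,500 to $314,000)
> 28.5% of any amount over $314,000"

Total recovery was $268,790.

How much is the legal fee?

$94,952.80

First $104,000 at 39% = $40,560.00
Next $41,500 at 36% = $14,940.00
Remaining $123,290 at 32% = $39,452.80
Fee: $40,560.00 + $14,940.00 + $39,452.80 = $94,952.80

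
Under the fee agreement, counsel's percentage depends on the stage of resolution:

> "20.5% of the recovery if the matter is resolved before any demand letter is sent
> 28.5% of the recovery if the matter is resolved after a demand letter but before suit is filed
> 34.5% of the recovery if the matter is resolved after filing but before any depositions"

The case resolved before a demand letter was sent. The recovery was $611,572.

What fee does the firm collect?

$125,372.26

The matter resolved before a demand letter was sent, so the 20.5% rate applies.
$611,572 × 20.5% = $125,372.26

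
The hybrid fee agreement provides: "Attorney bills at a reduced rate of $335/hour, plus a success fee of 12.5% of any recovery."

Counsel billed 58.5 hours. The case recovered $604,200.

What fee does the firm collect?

Hourly: 58.5 × $335 = $19,597.50
Success fee: 12.5% of $604,200 = $75,525.00
Total: $19,597.50 + $75,525.00 = $95,122.50

$95,122.50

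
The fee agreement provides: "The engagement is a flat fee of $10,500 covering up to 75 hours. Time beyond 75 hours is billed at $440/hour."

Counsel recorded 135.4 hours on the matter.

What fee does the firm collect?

Flat fee: $10,500.00
Excess hours: 135.4 − 75 = 60.4
Overrun: 60.4 × $440 = $26,576.00
Total: $10,500.00 + $26,576.00 = $37,076.00

$37,076.00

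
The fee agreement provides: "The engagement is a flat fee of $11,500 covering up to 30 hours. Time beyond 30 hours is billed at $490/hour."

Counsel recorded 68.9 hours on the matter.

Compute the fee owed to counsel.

$30,561.00

Flat fee: $11,500.00
Excess hours: 68.9 − 30 = 38.9
Overrun: 38.9 × $490 = $19,061.00
Total: $11,500.00 + $19,061.00 = $30,561.00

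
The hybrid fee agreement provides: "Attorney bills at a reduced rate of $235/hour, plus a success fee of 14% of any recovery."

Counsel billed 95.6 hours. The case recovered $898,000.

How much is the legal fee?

Hourly: 95.6 × $235 = $22,466.00
Success fee: 14% of $898,000 = $125,720.00
Total: $22,466.00 + $125,720.00 = $148,186.00

$148,186.00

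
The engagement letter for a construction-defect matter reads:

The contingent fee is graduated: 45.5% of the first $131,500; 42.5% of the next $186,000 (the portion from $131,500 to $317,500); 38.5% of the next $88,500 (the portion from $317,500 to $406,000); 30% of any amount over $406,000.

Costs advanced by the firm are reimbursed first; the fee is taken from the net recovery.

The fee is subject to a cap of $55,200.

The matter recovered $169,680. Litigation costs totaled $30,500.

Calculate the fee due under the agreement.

$55,200.00

Fee base (net of costs): $169,680 − $30,500 = $139,180
First $131,500 at 45.5% = $59,832.50
Remaining $7,680 at 42.5% = $3,264.00
Fee: $59,832.50 + $3,264.00 = $63,096.50
$63,096.50 exceeds the $55,200 cap, so the fee is capped at $55,200.00.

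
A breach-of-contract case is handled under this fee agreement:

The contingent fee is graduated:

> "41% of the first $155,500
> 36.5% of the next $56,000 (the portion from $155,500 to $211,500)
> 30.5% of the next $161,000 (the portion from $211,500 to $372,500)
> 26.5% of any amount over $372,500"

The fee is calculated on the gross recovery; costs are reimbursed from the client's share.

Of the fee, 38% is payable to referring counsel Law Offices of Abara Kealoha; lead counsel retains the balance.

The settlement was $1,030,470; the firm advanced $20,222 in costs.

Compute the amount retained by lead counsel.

Fee base is the gross recovery, $1,030,470; costs are reimbursed separately.
First $155,500 at 41% = $63,755.00
Next $56,000 at 36.5% = $20,440.00
Next $161,000 at 30.5% = $49,105.00
Remaining $657,970 at 26.5% = $174,362.05
Fee: $63,755.00 + $20,440.00 + $49,105.00 + $174,362.05 = $307,662.05
Referral share: 38% of $307,662.05 = $116,911.58; lead counsel retains $307,662.05 − $116,911.58 = $190,750.47.

$190,750.47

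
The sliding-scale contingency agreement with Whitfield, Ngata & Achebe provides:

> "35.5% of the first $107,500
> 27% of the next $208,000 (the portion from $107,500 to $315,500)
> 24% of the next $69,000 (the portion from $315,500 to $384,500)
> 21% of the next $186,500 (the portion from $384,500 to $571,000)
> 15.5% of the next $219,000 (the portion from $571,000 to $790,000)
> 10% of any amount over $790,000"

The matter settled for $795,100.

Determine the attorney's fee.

$184,502.50

First $107,500 at 35.5% = $38,162.50
Next $208,000 at 27% = $56,160.00
Next $69,000 at 24% = $16,560.00
Next $186,500 at 21% = $39,165.00
Next $219,000 at 15.5% = $33,945.00
Remaining $5,100 at 10% = $510.00
Fee: $38,162.50 + $56,160.00 + $16,560.00 + $39,165.00 + $33,945.00 + $510.00 = $184,502.50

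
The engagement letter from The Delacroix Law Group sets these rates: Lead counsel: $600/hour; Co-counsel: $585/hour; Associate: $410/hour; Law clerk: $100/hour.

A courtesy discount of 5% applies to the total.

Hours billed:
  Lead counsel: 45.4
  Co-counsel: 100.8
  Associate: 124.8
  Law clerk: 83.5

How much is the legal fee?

$138,439.70

Lead counsel: 45.4 × $600 = $27,240.00
Co-counsel: 100.8 × $585 = $58,968.00
Associate: 124.8 × $410 = $51,168.00
Law clerk: 83.5 × $100 = $8,350.00
Subtotal: $145,726.00
Less 5% discount: −$7,286.30
Total: $145,726.00 − $7,286.30 = $138,439.70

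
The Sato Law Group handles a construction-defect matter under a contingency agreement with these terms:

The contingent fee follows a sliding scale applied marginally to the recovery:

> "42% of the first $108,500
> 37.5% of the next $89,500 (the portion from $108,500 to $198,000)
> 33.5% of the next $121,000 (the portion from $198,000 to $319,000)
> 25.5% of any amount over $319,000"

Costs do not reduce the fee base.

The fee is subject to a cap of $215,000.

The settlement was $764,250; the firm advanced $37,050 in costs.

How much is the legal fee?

Fee base is the gross recovery, $764,250; costs are reimbursed separately.
First $108,500 at 42% = $45,570.00
Next $89,500 at 37.5% = $33,562.50
Next $121,000 at 33.5% = $40,535.00
Remaining $445,250 at 25.5% = $113,538.75
Fee: $45,570.00 + $33,562.50 + $40,535.00 + $113,538.75 = $233,206.25
$233,206.25 exceeds the $215,000 cap, so the fee is capped at $215,000.00.

$215,000.00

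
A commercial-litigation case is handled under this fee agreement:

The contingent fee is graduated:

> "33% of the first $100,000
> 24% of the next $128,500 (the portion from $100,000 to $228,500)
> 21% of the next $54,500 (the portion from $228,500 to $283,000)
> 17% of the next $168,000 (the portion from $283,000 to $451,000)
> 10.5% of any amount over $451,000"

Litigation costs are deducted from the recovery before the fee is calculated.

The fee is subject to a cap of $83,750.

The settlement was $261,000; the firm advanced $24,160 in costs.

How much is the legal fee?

$65,591.40

Fee base (net of costs): $261,000 − $24,160 = $236,840
First $100,000 at 33% = $33,000.00
Next $128,500 at 24% = $30,840.00
Remaining $8,340 at 21% = $1,751.40
Fee: $33,000.00 + $30,840.00 + $1,751.40 = $65,591.40
$65,591.40 is under the $83,750 cap.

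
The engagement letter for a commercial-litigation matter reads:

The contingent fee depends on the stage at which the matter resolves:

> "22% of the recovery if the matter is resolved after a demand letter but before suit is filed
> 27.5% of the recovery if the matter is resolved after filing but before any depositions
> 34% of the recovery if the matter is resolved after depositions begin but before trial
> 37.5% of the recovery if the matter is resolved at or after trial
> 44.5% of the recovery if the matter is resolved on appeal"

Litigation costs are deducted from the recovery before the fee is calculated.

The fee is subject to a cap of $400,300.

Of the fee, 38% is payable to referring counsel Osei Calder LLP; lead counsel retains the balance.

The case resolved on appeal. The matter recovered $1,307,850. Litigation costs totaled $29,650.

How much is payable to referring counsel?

Fee base (net of costs): $1,307,850 − $29,650 = $1,278,200
The matter resolved on appeal, so the 44.5% rate applies.
$1,278,200 × 44.5% = $568,799.00
$568,799.00 exceeds the $400,300 cap, so the fee is capped at $400,300.00.
Referral share: 38% of $400,300.00 = $152,114.00; lead counsel retains $400,300.00 − $152,114.00 = $248,186.00.

$152,114.00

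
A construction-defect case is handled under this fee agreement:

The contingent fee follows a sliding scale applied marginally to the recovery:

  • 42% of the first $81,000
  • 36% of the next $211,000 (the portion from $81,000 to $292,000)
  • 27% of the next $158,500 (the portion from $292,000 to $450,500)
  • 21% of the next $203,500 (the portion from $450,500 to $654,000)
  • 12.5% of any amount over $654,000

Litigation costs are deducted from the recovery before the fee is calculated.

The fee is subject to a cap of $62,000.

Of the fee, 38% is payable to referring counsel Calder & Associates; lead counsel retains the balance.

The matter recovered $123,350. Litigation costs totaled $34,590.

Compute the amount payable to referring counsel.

Fee base (net of costs): $123,350 − $34,590 = $88,760
First $81,000 at 42% = $34,020.00
Remaining $7,760 at 36% = $2,793.60
Fee: $34,020.00 + $2,793.60 = $36,813.60
$36,813.60 is under the $62,000 cap.
Referral share: 38% of $36,813.60 = $13,989.17; lead counsel retains $36,813.60 − $13,989.17 = $22,824.43.

$13,989.17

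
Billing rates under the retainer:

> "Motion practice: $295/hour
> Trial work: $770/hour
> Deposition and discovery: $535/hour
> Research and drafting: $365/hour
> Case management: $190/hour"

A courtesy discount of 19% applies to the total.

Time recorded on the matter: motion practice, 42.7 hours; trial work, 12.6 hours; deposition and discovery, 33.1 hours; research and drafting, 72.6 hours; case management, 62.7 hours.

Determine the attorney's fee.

Motion practice: 42.7 × $295 = $12,596.50
Trial work: 12.6 × $770 = $9,702.00
Deposition and discovery: 33.1 × $535 = $17,708.50
Research and drafting: 72.6 × $365 = $26,499.00
Case management: 62.7 × $190 = $11,913.00
Subtotal: $78,419.00
Less 19% discount: −$14,899.61
Total: $78,419.00 − $14,899.61 = $63,519.39

$63,519.39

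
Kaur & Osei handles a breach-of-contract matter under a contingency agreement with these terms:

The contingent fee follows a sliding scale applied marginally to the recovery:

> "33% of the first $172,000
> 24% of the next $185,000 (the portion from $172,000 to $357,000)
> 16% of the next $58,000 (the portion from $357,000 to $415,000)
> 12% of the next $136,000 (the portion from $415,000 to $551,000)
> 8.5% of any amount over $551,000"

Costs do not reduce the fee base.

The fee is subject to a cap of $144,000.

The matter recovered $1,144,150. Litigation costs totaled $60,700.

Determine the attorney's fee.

$144,000.00

Fee base is the gross recovery, $1,144,150; costs are reimbursed separately.
First $172,000 at 33% = $56,760.00
Next $185,000 at 24% = $44,400.00
Next $58,000 at 16% = $9,280.00
Next $136,000 at 12% = $16,320.00
Remaining $593,150 at 8.5% = $50,417.75
Fee: $56,760.00 + $44,400.00 + $9,280.00 + $16,320.00 + $50,417.75 = $177,177.75
$177,177.75 exceeds the $144,000 cap, so the fee is capped at $144,000.00.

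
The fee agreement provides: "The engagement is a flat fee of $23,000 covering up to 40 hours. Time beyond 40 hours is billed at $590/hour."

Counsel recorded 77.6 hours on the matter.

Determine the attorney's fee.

Flat fee: $23,000.00
Excess hours: 77.6 − 40 = 37.6
Overrun: 37.6 × $590 = $22,184.00
Total: $23,000.00 + $22,184.00 = $45,184.00

$45,184.00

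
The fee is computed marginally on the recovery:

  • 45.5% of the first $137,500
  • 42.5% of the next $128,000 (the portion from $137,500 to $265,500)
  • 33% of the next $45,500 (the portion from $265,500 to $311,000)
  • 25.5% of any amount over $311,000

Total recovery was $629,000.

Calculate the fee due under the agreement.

$213,067.50

First $137,500 at 45.5% = $62,562.50
Next $128,000 at 42.5% = $54,400.00
Next $45,500 at 33% = $15,015.00
Remaining $318,000 at 25.5% = $81,090.00
Fee: $62,562.50 + $54,400.00 + $15,015.00 + $81,090.00 = $213,067.50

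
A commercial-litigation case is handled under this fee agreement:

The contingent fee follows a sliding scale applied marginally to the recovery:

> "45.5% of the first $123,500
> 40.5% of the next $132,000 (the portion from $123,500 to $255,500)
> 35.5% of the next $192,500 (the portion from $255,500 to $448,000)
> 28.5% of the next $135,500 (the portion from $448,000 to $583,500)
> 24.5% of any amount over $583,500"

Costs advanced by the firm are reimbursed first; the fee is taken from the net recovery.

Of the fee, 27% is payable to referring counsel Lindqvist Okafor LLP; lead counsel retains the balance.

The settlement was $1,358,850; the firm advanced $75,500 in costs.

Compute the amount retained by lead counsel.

$283,291.65

Fee base (net of costs): $1,358,850 − $75,500 = $1,283,350
First $123,500 at 45.5% = $56,192.50
Next $132,000 at 40.5% = $53,460.00
Next $192,500 at 35.5% = $68,337.50
Next $135,500 at 28.5% = $38,617.50
Remaining $699,850 at 24.5% = $171,463.25
Fee: $56,192.50 + $53,460.00 + $68,337.50 + $38,617.50 + $171,463.25 = $388,070.75
Referral share: 27% of $388,070.75 = $104,779.10; lead counsel retains $388,070.75 − $104,779.10 = $283,291.65.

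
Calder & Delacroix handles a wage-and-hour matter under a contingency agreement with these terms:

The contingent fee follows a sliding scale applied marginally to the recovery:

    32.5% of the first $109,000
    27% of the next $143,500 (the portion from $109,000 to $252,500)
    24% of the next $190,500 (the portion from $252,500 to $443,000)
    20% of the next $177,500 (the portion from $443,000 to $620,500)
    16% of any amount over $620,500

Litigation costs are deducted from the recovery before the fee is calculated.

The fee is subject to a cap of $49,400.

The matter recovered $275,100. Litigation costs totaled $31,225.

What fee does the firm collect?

Fee base (net of costs): $275,100 − $31,225 = $243,875
First $109,000 at 32.5% = $35,425.00
Remaining $134,875 at 27% = $36,416.25
Fee: $35,425.00 + $36,416.25 = $71,841.25
$71,841.25 exceeds the $49,400 cap, so the fee is capped at $49,400.00.

$49,400.00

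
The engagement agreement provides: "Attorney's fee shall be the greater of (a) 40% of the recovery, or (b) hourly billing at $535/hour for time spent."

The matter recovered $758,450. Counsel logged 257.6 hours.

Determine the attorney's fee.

$303,380.00

(a) 40% of $758,450 = $303,380.00
(b) 257.6 × $535 = $137,816.00
The greater is (a): $303,380.00.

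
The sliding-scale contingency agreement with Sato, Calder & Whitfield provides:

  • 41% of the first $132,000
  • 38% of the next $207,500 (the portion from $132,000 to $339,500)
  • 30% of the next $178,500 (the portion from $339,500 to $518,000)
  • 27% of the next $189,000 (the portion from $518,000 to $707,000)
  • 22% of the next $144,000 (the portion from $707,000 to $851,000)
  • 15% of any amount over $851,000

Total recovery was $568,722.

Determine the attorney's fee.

First $132,000 at 41% = $54,120.00
Next $207,500 at 38% = $78,850.00
Next $178,500 at 30% = $53,550.00
Remaining $50,722 at 27% = $13,694.94
Fee: $54,120.00 + $78,850.00 + $53,550.00 + $13,694.94 = $200,214.94

$200,214.94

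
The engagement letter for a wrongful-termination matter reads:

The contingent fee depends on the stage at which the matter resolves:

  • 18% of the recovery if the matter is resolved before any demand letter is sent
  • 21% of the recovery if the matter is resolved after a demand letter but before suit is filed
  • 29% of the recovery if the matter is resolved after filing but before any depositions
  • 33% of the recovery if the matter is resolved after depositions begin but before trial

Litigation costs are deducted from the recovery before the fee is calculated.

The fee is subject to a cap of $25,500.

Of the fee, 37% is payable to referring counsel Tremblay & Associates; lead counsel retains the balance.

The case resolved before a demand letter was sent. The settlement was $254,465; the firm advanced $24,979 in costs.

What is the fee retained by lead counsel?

$16,065.00

Fee base (net of costs): $254,465 − $24,979 = $229,486
The matter resolved before a demand letter was sent, so the 18% rate applies.
$229,486 × 18% = $41,307.48
$41,307.48 exceeds the $25,500 cap, so the fee is capped at $25,500.00.
Referral share: 37% of $25,500.00 = $9,435.00; lead counsel retains $25,500.00 − $9,435.00 = $16,065.00.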